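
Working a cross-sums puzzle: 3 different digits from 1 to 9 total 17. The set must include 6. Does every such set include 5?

Counterexample: {2,6,9} sums to 17 under that restriction without using 5.

No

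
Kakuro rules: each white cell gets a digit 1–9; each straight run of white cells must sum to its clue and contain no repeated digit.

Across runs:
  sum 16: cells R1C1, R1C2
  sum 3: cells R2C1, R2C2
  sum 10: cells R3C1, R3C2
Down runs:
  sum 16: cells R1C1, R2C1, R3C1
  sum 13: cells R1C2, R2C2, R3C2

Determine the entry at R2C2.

2

16 in 2 cells must be {7,9}; 3 in 2 cells must be {1,2}.
Nothing is forced directly, so branch on R1C1, whose candidates are 7 or 9. If R1C1 = 7: that forces R1C2 = 9, R2C1 = 1, after which R2C2 would have to be in {2} for the 3 across but in {1,3} for the 13 down — contradiction. So R1C1 = 9.
R1C2 = 16 − 9 = 7 completes the 16 across.
Nothing is forced directly, so branch on R2C1, whose candidates are 1 or 2. If R2C1 = 2: that forces R2C2 = 1, after which R3C1 would have to be in {1,2,3,4,6,7,8,9} for the 10 across but in {5} for the 16 down — contradiction. So R2C1 = 1.
R2C2 = 3 − 1 = 2 completes the 3 across.
R3C1 = 16 − 10 = 6 completes the 16 down.
R3C2 = 10 − 6 = 4 completes the 10 across.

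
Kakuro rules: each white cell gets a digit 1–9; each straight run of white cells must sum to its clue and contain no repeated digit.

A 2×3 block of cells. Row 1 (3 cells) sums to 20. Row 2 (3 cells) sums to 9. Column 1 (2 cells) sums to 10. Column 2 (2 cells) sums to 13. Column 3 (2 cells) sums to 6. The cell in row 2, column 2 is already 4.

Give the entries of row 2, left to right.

(1,2) = 13 − 4 = 9 completes the 13 down.
Given what's placed, (2,3) must be 2 to fit the 9 across and 6 down.
(1,3) = 6 − 2 = 4 completes the 6 down.
(2,1) = 9 − 6 = 3 completes the 9 across.
(1,1) = 20 − 13 = 7 completes the 20 across.

3 4 2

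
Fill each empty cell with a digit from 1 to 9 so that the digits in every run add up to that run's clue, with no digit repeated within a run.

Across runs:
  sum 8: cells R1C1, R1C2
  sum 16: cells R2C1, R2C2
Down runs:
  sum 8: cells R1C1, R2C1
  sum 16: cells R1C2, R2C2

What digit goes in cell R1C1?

16 in 2 cells must be {7,9}.
The 8 across and the 16 down share only 7, so R1C2 = 7.
The 16 across and the 8 down share only 7, so R2C1 = 7.
R2C2 = 16 − 7 = 9 completes the 16 across.
R1C1 = 8 − 7 = 1 completes the 8 across.

1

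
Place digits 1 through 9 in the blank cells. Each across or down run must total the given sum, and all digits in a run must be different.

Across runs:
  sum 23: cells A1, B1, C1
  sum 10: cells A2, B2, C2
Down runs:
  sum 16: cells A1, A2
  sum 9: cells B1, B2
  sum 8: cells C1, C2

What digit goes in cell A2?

7

23 in 3 cells must be {6,8,9}; 16 in 2 cells must be {7,9}.
The 23 across and the 16 down share only 9, so A1 = 9.
Given what's placed, C1 must be 6 to fit the 23 across and 8 down.
A2 = 16 − 9 = 7 completes the 16 down.
C2 = 8 − 6 = 2 completes the 8 down.
B1 = 23 − 15 = 8 completes the 23 across.
B2 = 10 − 9 = 1 completes the 10 across.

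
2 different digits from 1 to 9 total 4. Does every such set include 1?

The only way to make 4 from 2 distinct digits is {1,3}, which contains 1.

Yes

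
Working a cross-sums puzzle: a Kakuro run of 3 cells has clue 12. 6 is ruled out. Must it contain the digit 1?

No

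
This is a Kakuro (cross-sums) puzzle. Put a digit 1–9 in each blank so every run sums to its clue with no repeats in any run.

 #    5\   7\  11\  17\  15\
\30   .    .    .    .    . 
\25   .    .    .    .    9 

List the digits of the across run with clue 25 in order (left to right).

1, 4, 3, 8, 9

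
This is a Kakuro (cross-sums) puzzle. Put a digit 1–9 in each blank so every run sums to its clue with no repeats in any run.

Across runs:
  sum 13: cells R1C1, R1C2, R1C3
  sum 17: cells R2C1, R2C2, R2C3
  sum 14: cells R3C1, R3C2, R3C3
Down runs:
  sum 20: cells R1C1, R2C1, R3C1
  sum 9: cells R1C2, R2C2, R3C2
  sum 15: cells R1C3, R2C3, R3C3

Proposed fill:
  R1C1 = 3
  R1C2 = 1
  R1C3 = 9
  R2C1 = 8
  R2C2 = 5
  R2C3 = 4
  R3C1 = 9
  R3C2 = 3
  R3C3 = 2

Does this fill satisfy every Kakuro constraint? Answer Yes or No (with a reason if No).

Across: 3+1+9=13; 8+5+4=17; 9+3+2=14. Down: 3+8+9=20; 1+5+3=9; 9+4+2=15. No digit repeats within any run.

Yes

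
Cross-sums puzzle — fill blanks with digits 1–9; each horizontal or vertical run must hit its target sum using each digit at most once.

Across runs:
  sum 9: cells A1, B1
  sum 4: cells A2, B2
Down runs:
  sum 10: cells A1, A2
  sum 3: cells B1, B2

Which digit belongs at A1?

7

4 in 2 cells must be {1,3}; 3 in 2 cells must be {1,2}.
The 4 across and the 3 down share only 1, so B2 = 1.
B1 = 3 − 1 = 2 completes the 3 down.
A2 = 4 − 1 = 3 completes the 4 across.
A1 = 9 − 2 = 7 completes the 9 across.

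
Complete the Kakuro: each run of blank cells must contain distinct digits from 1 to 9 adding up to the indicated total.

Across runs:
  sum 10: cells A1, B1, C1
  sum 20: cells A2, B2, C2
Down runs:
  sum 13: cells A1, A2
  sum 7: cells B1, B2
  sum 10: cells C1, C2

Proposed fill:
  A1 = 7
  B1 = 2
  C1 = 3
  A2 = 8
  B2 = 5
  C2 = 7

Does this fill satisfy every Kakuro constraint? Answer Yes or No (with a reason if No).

No — the across run A1–C1 sums to 12, not 10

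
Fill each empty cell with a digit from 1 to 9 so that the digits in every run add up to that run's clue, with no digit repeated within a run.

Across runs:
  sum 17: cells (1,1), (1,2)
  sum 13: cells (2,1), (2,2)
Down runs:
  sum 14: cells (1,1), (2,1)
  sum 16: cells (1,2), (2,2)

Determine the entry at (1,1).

8

17 in 2 cells must be {8,9}; 16 in 2 cells must be {7,9}.
The 17 across and the 16 down share only 9, so (1,2) = 9.
(2,2) = 16 − 9 = 7 completes the 16 down.
(1,1) = 17 − 9 = 8 completes the 17 across.
(2,1) = 13 − 7 = 6 completes the 13 across.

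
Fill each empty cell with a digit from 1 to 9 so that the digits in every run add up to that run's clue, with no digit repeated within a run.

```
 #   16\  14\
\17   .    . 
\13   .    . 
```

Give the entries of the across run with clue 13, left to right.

17 in 2 cells must be {8,9}; 16 in 2 cells must be {7,9}.
The 17 across and the 16 down share only 9, so R1C1 = 9.
R1C2 = 17 − 9 = 8 completes the 17 across.
R2C1 = 16 − 9 = 7 completes the 16 down.
R2C2 = 13 − 7 = 6 completes the 13 across.

7 6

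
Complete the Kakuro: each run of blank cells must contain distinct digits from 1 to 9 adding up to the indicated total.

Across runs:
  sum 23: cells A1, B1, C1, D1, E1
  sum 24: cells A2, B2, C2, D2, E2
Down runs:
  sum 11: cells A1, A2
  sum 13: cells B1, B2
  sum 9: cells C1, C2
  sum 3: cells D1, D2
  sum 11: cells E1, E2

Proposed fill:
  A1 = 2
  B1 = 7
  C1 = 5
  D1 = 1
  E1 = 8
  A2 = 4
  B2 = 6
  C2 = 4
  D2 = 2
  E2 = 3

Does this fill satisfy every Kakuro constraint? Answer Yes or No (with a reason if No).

No — the across run A2–E2 sums to 19, not 24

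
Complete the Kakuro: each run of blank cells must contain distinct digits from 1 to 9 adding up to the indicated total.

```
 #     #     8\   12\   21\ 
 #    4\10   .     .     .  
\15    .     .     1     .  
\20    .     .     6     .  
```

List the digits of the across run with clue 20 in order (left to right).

4 in 2 cells must be {1,3}.
R1C3 = 12 − 7 = 5 completes the 12 down.
Given what's placed, R1C4 must be 4 to fit the 10 across and 21 down.
R2C1 = 3: the only remaining digit allowed by both the 15 across and the 4 down.
R2C4 = 9: the only remaining digit allowed by both the 15 across and the 21 down.
R3C1 = 4 − 3 = 1 completes the 4 down.
R3C4 = 21 − 13 = 8 completes the 21 down.
R1C2 = 10 − 9 = 1 completes the 10 across.
R2C2 = 15 − 13 = 2 completes the 15 across.
R3C2 = 20 − 15 = 5 completes the 20 across.

1, 5, 6, 8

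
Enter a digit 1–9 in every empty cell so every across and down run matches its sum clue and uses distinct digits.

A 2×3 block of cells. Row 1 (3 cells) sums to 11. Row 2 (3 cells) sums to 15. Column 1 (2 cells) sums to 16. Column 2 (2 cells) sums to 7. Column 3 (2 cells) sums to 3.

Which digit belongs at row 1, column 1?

16 in 2 cells must be {7,9}; 3 in 2 cells must be {1,2}.
The 11 across and the 16 down share only 7, so (1,1) = 7.
Given what's placed, (1,3) must be 1 to fit the 11 across and 3 down.
(2,1) = 16 − 7 = 9 completes the 16 down.
(2,3) = 3 − 1 = 2 completes the 3 down.
(1,2) = 11 − 8 = 3 completes the 11 across.
(2,2) = 15 − 11 = 4 completes the 15 across.

7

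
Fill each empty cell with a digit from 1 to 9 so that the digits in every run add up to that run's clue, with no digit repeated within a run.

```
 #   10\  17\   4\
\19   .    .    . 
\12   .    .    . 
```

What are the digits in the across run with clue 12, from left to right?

3 8 1

17 in 2 cells must be {8,9}; 4 in 2 cells must be {1,3}.
The 19 across and the 4 down share only 3, so R1C3 = 3.
R2C3 = 4 − 3 = 1 completes the 4 down.
Given what's placed, R1C2 must be 9 to fit the 19 across and 17 down.
R2C2 = 17 − 9 = 8 completes the 17 down.
R1C1 = 19 − 12 = 7 completes the 19 across.
R2C1 = 12 − 9 = 3 completes the 12 across.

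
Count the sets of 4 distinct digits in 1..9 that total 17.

9

4 distinct digits from 1–9 sum between 10 and 30.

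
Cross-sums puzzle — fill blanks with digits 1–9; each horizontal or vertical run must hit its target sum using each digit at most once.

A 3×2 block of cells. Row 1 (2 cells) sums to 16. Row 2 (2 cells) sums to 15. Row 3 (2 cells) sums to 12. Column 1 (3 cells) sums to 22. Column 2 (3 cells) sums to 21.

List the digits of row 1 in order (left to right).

16 in 2 cells must be {7,9}.
Nothing is forced directly, so branch on (1,1), whose candidates are 7 or 9. If (1,1) = 7: that forces (1,2) = 9, (3,1) = 9, after which (3,2) would have to be in {3} for the 12 across but in {4,5,7,8} for the 21 down — contradiction. So (1,1) = 9.
(1,2) = 16 − 9 = 7 completes the 16 across.
Nothing is forced directly, so branch on (2,1), whose candidates are 6 or 7 or 8. If (2,1) = 7: that forces (2,2) = 8, after which (3,1) would have to be in {3,4,5,7,8,9} for the 12 across but in {6} for the 22 down — contradiction. If (2,1) = 8: then (2,2) would have to be in {7} for the 15 across but in {5,6,8,9} for the 21 down — contradiction. So (2,1) = 6.
(2,2) = 15 − 6 = 9 completes the 15 across.
(3,1) = 22 − 15 = 7 completes the 22 down.
(3,2) = 12 − 7 = 5 completes the 12 across.

9 7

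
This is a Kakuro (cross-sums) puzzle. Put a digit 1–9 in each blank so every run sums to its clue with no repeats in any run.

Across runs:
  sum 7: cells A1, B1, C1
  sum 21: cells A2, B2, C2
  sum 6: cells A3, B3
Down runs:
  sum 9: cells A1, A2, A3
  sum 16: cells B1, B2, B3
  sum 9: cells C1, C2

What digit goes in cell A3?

1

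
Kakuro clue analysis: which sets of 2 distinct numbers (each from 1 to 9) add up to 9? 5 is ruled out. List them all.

2 distinct digits from 1–9 sum between 3 and 17.
Dropping sets that contain 5.

{1,8}; {2,7}; {3,6}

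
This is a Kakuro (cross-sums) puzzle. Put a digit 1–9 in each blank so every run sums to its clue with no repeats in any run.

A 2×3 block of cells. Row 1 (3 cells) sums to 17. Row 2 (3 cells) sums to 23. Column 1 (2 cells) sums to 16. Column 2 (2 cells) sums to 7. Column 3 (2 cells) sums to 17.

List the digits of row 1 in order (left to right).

7, 1, 9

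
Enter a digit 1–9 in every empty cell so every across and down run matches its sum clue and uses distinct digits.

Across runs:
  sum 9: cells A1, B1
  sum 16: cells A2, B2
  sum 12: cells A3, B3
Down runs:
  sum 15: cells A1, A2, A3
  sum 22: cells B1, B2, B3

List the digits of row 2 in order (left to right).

7, 9

16 in 2 cells must be {7,9}.
Nothing is forced directly, so branch on A2, whose candidates are 7 or 9. If A2 = 9: that forces B2 = 7, B3 = 9, B1 = 6, after which A3 would have to be in {3} for the 12 across but in {1,2,4,5} for the 15 down — contradiction. So A2 = 7.
B2 = 16 − 7 = 9 completes the 16 across.
Nothing is forced directly, so branch on A3, whose candidates are 3 or 5. If A3 = 3: that forces A1 = 5, after which B1 would have to be in {4} for the 9 across but in {5,6,7,8} for the 22 down — contradiction. So A3 = 5.
A1 = 15 − 12 = 3 completes the 15 down.
B1 = 9 − 3 = 6 completes the 9 across.
B3 = 12 − 5 = 7 completes the 12 across.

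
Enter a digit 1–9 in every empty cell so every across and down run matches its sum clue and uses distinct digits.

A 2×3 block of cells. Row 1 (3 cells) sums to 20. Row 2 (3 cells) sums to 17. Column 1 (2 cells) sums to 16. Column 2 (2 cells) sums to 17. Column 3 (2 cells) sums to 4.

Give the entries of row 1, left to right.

9 8 3

16 in 2 cells must be {7,9}; 17 in 2 cells must be {8,9}; 4 in 2 cells must be {1,3}.
The 20 across and the 4 down share only 3, so (1,3) = 3.
(2,3) = 4 − 3 = 1 completes the 4 down.
Given what's placed, (1,1) must be 9 to fit the 20 across and 16 down.
(1,2) = 20 − 12 = 8 completes the 20 across.
(2,1) = 16 − 9 = 7 completes the 16 down.
(2,2) = 17 − 8 = 9 completes the 17 across.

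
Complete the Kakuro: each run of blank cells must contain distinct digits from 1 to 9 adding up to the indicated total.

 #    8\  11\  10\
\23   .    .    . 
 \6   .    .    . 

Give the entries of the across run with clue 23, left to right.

6 8 9

23 in 3 cells must be {6,8,9}; 6 in 3 cells must be {1,2,3}.
The 23 across and the 8 down share only 6, so R1C1 = 6.
R2C1 = 8 − 6 = 2 completes the 8 down.
Given what's placed, R2C2 must be 3 to fit the 6 across and 11 down.
R2C3 = 6 − 5 = 1 completes the 6 across.
R1C2 = 11 − 3 = 8 completes the 11 down.
R1C3 = 23 − 14 = 9 completes the 23 across.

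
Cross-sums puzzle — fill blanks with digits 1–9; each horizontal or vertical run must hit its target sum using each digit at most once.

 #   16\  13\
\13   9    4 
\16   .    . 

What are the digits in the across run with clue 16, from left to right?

16 in 2 cells must be {7,9}.
R2C1 = 16 − 9 = 7 completes the 16 down.
R2C2 = 16 − 7 = 9 completes the 16 across.

7 9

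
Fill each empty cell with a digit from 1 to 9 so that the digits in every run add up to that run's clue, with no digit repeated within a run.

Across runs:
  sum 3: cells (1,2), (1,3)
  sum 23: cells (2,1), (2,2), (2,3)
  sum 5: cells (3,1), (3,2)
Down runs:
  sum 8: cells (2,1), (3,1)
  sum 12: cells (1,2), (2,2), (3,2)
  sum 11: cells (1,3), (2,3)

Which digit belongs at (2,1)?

3 in 2 cells must be {1,2}; 23 in 3 cells must be {6,8,9}.
The 3 across and the 11 down share only 2, so (1,3) = 2.
Intersecting the 23 across with the 8 down forces (2,1) = 6.
(2,3) = 11 − 2 = 9 completes the 11 down.
(3,1) = 8 − 6 = 2 completes the 8 down.
(3,2) = 5 − 2 = 3 completes the 5 across.
(1,2) = 3 − 2 = 1 completes the 3 across.
(2,2) = 23 − 15 = 8 completes the 23 across.

6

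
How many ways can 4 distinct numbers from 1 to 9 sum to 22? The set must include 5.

4 distinct digits from 1–9 sum between 10 and 30.
Keeping only sets containing 5.
Enumerating: {1,5,7,9}, {2,5,6,9}, {2,5,7,8}, {3,5,6,8}, {4,5,6,7}.

5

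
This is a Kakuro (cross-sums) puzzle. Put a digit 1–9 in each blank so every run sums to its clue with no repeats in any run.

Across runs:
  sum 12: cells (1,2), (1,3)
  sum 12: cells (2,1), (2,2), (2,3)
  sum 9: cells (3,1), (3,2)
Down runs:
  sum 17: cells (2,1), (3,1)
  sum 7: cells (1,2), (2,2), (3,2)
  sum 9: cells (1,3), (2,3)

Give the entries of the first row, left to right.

4, 8

17 in 2 cells must be {8,9}; 7 in 3 cells must be {1,2,4}.
The 12 across and the 7 down share only 4, so (1,2) = 4.
(1,3) = 12 − 4 = 8 completes the 12 across.
(2,3) = 9 − 8 = 1 completes the 9 down.
Intersecting the 9 across with the 17 down forces (3,1) = 8.
(3,2) = 9 − 8 = 1 completes the 9 across.
(2,1) = 17 − 8 = 9 completes the 17 down.
(2,2) = 12 − 10 = 2 completes the 12 across.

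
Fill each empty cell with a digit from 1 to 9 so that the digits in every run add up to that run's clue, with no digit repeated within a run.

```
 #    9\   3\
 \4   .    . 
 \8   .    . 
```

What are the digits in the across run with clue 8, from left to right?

4 in 2 cells must be {1,3}; 3 in 2 cells must be {1,2}.
The 4 across and the 3 down share only 1, so R1C2 = 1.
R2C2 = 3 − 1 = 2 completes the 3 down.
R1C1 = 4 − 1 = 3 completes the 4 across.
R2C1 = 8 − 2 = 6 completes the 8 across.

6 2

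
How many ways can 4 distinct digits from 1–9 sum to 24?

8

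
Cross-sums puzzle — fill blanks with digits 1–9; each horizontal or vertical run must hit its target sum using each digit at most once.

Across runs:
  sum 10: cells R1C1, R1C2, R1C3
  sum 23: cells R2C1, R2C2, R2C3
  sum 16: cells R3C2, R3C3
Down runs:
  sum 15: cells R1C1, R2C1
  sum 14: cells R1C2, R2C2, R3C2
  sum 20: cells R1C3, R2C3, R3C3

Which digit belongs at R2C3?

8

23 in 3 cells must be {6,8,9}; 16 in 2 cells must be {7,9}.
Nothing is forced directly, so branch on R1C1, whose candidates are 6 or 7. If R1C1 = 7: then R1C3 would have to be in {1,2} for the 10 across but in {3,4,5,6,7,8,9} for the 20 down — contradiction. So R1C1 = 6.
Given what's placed, R1C3 must be 3 to fit the 10 across and 20 down.
R2C1 = 15 − 6 = 9 completes the 15 down.
R2C3 = 8: the only remaining digit allowed by both the 23 across and the 20 down.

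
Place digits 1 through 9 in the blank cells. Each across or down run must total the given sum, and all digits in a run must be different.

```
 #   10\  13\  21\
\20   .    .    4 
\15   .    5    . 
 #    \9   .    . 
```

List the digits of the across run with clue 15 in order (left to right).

1 5 9

R1C2 = 7: the only remaining digit allowed by both the 20 across and the 13 down.
R3C2 = 13 − 12 = 1 completes the 13 down.
R3C3 = 9 − 1 = 8 completes the 9 across.
R1C1 = 20 − 11 = 9 completes the 20 across.
R2C1 = 10 − 9 = 1 completes the 10 down.
R2C3 = 15 − 6 = 9 completes the 15 across.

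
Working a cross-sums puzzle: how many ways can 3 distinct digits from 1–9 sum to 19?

3 distinct digits from 1–9 sum between 6 and 24.
Enumerating: {2,8,9}, {3,7,9}, {4,6,9}, {4,7,8}, {5,6,8}.

5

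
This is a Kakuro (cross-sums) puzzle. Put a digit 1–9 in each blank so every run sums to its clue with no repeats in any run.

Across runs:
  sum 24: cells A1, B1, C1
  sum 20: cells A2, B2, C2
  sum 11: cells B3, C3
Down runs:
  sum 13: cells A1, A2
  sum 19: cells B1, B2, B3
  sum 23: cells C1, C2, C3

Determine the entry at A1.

24 in 3 cells must be {7,8,9}; 23 in 3 cells must be {6,8,9}.
Nothing is forced directly, so branch on B1, whose candidates are 7 or 8 or 9. If B1 = 8: that forces C1 = 9, A1 = 7, A2 = 6, after which C2 would have to be in {5,9} for the 20 across but in {6,8} for the 23 down — contradiction. If B1 = 9: that forces C1 = 8, A1 = 7, A2 = 6, after which B2 would have to be in {5,9} for the 20 across but in {2,3,4,6,7,8} for the 19 down — contradiction. So B1 = 7.
Nothing is forced directly, so branch on A1, whose candidates are 8 or 9. If A1 = 9: that forces C1 = 8, A2 = 4, B2 = 9, after which C2 would have to be in {7} for the 20 across but in {6,9} for the 23 down — contradiction. So A1 = 8.
C1 = 24 − 15 = 9 completes the 24 across.
A2 = 13 − 8 = 5 completes the 13 down.

8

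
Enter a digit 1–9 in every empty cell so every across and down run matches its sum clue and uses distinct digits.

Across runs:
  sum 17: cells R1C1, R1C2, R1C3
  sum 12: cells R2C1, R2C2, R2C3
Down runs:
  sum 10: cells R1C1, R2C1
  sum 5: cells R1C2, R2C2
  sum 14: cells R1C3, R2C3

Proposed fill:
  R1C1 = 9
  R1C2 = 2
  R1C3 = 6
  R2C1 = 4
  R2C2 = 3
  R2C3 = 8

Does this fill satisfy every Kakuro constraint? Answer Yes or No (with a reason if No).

No — the down run R1C1–R2C1 sums to 13, not 10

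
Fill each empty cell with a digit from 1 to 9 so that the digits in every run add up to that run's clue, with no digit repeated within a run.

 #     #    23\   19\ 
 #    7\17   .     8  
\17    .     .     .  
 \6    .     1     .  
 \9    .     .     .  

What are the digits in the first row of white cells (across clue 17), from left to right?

9 8

17 in 2 cells must be {8,9}; 6 in 3 cells must be {1,2,3}; 7 in 3 cells must be {1,2,4}.
R1C2 = 17 − 8 = 9 completes the 17 across.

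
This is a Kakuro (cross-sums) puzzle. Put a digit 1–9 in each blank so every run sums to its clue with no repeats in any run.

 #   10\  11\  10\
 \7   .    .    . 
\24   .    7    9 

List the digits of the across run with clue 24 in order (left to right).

7 in 3 cells must be {1,2,4}; 24 in 3 cells must be {7,8,9}.
R1C2 = 11 − 7 = 4 completes the 11 down.
R1C3 = 10 − 9 = 1 completes the 10 down.
R2C1 = 24 − 16 = 8 completes the 24 across.
R1C1 = 7 − 5 = 2 completes the 7 across.

8 7 9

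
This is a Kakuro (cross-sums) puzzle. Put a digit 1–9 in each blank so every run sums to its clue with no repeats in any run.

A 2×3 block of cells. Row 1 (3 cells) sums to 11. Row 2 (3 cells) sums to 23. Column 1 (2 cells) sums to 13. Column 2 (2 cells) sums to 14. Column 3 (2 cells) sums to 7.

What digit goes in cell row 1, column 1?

4

23 in 3 cells must be {6,8,9}.
The 23 across and the 7 down share only 6, so (2,3) = 6.
(1,3) = 7 − 6 = 1 completes the 7 down.
Nothing is forced directly, so branch on (1,2), whose candidates are 6 or 8. If (1,2) = 8: then (1,1) would have to be in {2} for the 11 across but in {4,5,6,7,8,9} for the 13 down — contradiction. So (1,2) = 6.
(1,1) = 11 − 7 = 4 completes the 11 across.
(2,1) = 13 − 4 = 9 completes the 13 down.
(2,2) = 23 − 15 = 8 completes the 23 across.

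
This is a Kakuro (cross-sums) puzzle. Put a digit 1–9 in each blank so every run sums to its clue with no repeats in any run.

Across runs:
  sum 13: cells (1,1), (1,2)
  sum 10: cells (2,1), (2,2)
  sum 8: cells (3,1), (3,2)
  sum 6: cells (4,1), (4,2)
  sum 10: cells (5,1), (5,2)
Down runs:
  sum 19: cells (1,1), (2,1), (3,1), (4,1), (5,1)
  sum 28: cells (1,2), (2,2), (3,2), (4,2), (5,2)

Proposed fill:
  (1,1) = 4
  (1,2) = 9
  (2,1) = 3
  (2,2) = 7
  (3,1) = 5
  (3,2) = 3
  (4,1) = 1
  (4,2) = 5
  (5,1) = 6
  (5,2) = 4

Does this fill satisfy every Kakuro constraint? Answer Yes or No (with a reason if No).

Yes

Across: 4+9=13; 3+7=10; 5+3=8; 1+5=6; 6+4=10. Down: 4+3+5+1+6=19; 9+7+3+5+4=28. No digit repeats within any run.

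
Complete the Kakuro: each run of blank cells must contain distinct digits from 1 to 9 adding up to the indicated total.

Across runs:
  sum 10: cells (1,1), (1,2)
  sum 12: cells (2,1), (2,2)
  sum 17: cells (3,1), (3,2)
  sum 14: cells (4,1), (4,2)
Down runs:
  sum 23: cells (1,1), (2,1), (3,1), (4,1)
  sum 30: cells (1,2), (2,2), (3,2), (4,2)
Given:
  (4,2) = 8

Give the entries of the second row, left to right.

17 in 2 cells must be {8,9}; 30 in 4 cells must be {6,7,8,9}.
(3,2) = 9: the only remaining digit allowed by both the 17 across and the 30 down.
(4,1) = 14 − 8 = 6 completes the 14 across.
Given what's placed, (2,2) must be 7 to fit the 12 across and 30 down.
(3,1) = 17 − 9 = 8 completes the 17 across.
(1,2) = 30 − 24 = 6 completes the 30 down.
(2,1) = 12 − 7 = 5 completes the 12 across.
(1,1) = 10 − 6 = 4 completes the 10 across.

5, 7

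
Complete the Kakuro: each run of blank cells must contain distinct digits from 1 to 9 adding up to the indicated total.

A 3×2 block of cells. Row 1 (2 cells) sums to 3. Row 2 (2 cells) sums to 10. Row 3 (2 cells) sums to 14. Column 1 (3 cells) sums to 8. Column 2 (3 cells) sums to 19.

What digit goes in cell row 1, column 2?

2

3 in 2 cells must be {1,2}.
The 3 across and the 19 down share only 2, so (1,2) = 2.
The 14 across and the 8 down share only 5, so (3,1) = 5.
(3,2) = 14 − 5 = 9 completes the 14 across.
(1,1) = 3 − 2 = 1 completes the 3 across.
(2,1) = 8 − 6 = 2 completes the 8 down.
(2,2) = 10 − 2 = 8 completes the 10 across.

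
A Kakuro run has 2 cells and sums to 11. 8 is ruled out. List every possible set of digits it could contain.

{2,9}; {4,7}; {5,6}

2 distinct digits from 1–9 sum between 3 and 17.
Dropping sets that contain 8.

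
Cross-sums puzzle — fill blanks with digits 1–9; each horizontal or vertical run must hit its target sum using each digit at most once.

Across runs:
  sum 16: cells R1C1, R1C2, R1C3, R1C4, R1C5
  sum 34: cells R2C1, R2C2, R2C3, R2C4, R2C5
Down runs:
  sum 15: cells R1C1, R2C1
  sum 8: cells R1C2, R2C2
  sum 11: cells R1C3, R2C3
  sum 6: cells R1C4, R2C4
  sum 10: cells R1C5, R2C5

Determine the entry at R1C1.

6

16 in 5 cells must be {1,2,3,4,6}; 34 in 5 cells must be {4,6,7,8,9}.
Only 6 fits R1C1 under both its across sum 16 and down sum 15.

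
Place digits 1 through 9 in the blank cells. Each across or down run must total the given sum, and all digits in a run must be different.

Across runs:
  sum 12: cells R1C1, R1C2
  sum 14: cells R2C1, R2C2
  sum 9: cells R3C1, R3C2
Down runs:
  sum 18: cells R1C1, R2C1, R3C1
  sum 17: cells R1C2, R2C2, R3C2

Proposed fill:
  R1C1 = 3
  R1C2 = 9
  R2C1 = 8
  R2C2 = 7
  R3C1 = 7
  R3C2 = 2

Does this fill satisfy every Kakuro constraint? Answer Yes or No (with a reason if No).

No — the across run R2C1–R2C2 sums to 15, not 14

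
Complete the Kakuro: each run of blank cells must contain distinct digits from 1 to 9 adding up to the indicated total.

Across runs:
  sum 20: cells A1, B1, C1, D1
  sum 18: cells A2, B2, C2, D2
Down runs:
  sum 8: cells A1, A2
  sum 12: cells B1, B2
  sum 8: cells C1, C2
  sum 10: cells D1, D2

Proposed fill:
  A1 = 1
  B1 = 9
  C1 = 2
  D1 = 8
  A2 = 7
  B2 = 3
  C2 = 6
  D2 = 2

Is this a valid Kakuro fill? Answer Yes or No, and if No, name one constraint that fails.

Across: 1+9+2+8=20; 7+3+6+2=18. Down: 1+7=8; 9+3=12; 2+6=8; 8+2=10. No digit repeats within any run.

Yes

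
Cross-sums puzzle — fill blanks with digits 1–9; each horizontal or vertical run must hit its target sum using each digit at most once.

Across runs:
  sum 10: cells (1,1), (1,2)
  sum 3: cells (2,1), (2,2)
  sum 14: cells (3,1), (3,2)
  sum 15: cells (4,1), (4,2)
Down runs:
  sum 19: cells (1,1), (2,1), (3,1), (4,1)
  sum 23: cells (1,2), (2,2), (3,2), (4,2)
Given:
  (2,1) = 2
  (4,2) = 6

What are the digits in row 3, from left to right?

3 in 2 cells must be {1,2}.
(2,2) = 3 − 2 = 1 completes the 3 across.
(3,2) = 9: the only remaining digit allowed by both the 14 across and the 23 down.
(4,1) = 15 − 6 = 9 completes the 15 across.
(1,2) = 23 − 16 = 7 completes the 23 down.
(3,1) = 14 − 9 = 5 completes the 14 across.
(1,1) = 10 − 7 = 3 completes the 10 across.

5 9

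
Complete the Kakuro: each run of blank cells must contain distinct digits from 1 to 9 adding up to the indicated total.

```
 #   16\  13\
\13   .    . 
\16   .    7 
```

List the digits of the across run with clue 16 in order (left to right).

16 in 2 cells must be {7,9}.
R1C2 = 13 − 7 = 6 completes the 13 down.
R2C1 = 16 − 7 = 9 completes the 16 across.
R1C1 = 13 − 6 = 7 completes the 13 across.

9 7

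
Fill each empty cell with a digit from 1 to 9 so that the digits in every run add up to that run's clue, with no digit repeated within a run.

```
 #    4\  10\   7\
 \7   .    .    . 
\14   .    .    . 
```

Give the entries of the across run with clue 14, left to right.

7 in 3 cells must be {1,2,4}; 4 in 2 cells must be {1,3}.
The 7 across and the 4 down share only 1, so R1C1 = 1.
R2C1 = 4 − 1 = 3 completes the 4 down.
Nothing is forced directly, so branch on R1C2, whose candidates are 2 or 4. If R1C2 = 2: that forces R1C3 = 4, after which R2C2 would have to be in {2,4,5,6,7,9} for the 14 across but in {8} for the 10 down — contradiction. So R1C2 = 4.
R1C3 = 7 − 5 = 2 completes the 7 across.
R2C2 = 10 − 4 = 6 completes the 10 down.
R2C3 = 14 − 9 = 5 completes the 14 across.

3 6 5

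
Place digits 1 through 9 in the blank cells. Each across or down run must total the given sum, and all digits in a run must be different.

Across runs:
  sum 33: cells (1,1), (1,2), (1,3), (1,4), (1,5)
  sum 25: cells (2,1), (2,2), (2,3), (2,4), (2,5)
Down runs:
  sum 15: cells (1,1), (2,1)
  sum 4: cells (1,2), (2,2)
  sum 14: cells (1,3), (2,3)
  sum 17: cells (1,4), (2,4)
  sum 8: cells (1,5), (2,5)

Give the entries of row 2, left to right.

4 in 2 cells must be {1,3}; 17 in 2 cells must be {8,9}.
Only 3 fits (1,2) under both its across sum 33 and down sum 4.
(2,2) = 4 − 3 = 1 completes the 4 down.
Nothing is forced directly, so branch on (1,5), whose candidates are 6 or 7. If (1,5) = 7: then (2,5) would have to be in {2,3,4,5,6,7,8,9} for the 25 across but in {1} for the 8 down — contradiction. So (1,5) = 6.
(2,5) = 8 − 6 = 2 completes the 8 down.
No cell is forced outright now. (1,3) can only be 8 or 9 (the digits allowed by both its 33 across and its 14 down). If (1,3) = 8: that forces (1,4) = 9, (2,3) = 6, after which (2,4) would have to be in {7,9} for the 25 across but in {8} for the 17 down — contradiction. So (1,3) = 9.
Given what's placed, (1,4) must be 8 to fit the 33 across and 17 down.
(2,3) = 14 − 9 = 5 completes the 14 down.
(2,4) = 17 − 8 = 9 completes the 17 down.
(1,1) = 33 − 26 = 7 completes the 33 across.
(2,1) = 25 − 17 = 8 completes the 25 across.

8 1 5 9 2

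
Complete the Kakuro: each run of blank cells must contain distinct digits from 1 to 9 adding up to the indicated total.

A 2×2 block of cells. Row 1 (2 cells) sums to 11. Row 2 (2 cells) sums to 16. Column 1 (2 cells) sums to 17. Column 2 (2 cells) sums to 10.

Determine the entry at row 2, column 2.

7

16 in 2 cells must be {7,9}; 17 in 2 cells must be {8,9}.
The 16 across and the 17 down share only 9, so (2,1) = 9.
(2,2) = 16 − 9 = 7 completes the 16 across.
(1,1) = 17 − 9 = 8 completes the 17 down.
(1,2) = 11 − 8 = 3 completes the 11 across.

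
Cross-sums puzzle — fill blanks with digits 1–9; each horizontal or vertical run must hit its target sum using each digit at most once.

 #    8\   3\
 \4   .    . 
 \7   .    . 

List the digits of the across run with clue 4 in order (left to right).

4 in 2 cells must be {1,3}; 3 in 2 cells must be {1,2}.
The 4 across and the 3 down share only 1, so R1C2 = 1.
R2C2 = 3 − 1 = 2 completes the 3 down.
R1C1 = 4 − 1 = 3 completes the 4 across.
R2C1 = 7 − 2 = 5 completes the 7 across.

3 1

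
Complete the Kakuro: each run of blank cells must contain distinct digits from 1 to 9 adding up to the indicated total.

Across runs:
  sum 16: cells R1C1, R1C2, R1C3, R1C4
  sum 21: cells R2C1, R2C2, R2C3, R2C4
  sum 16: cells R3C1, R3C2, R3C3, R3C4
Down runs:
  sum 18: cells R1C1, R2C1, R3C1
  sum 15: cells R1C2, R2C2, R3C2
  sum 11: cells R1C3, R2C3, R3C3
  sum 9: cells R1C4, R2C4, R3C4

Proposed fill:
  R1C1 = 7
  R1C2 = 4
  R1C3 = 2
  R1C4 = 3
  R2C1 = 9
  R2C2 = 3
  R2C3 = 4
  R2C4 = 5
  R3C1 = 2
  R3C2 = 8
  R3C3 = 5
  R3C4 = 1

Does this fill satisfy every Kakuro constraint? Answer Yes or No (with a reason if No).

Yes

Across: 7+4+2+3=16; 9+3+4+5=21; 2+8+5+1=16. Down: 7+9+2=18; 4+3+8=15; 2+4+5=11; 3+5+1=9. No digit repeats within any run.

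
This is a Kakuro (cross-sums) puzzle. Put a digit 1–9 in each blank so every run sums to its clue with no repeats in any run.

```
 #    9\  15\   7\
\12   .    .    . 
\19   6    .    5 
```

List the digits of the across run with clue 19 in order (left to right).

6 8 5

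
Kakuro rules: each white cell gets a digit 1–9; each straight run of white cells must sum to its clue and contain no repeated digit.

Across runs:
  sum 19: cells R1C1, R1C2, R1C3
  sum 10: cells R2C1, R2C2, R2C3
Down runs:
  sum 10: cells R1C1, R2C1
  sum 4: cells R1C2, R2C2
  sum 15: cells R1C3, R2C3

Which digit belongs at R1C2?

3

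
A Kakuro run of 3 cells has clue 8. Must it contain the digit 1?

Every partition of 8 into 3 distinct digits includes 1: {1,2,5}, {1,3,4}.

Yes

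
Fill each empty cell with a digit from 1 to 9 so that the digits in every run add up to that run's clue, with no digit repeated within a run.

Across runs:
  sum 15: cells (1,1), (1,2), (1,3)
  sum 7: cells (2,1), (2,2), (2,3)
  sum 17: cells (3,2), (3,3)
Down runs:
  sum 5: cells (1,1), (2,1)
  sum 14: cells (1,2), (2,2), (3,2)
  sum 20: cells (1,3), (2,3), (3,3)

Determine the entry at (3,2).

7 in 3 cells must be {1,2,4}; 17 in 2 cells must be {8,9}.
Only 4 fits (2,3) under both its across sum 7 and down sum 20.
Given what's placed, (3,3) must be 9 to fit the 17 across and 20 down.
(1,3) = 20 − 13 = 7 completes the 20 down.
(3,2) = 17 − 9 = 8 completes the 17 across.

8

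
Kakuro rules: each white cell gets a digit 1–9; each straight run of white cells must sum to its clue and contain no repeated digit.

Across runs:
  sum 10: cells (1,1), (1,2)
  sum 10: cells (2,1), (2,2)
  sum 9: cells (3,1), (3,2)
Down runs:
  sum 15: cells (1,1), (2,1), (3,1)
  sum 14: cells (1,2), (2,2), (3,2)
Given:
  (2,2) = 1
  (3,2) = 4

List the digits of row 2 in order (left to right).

9 1

(1,2) = 14 − 5 = 9 completes the 14 down.
(2,1) = 10 − 1 = 9 completes the 10 across.
(3,1) = 9 − 4 = 5 completes the 9 across.
(1,1) = 10 − 9 = 1 completes the 10 across.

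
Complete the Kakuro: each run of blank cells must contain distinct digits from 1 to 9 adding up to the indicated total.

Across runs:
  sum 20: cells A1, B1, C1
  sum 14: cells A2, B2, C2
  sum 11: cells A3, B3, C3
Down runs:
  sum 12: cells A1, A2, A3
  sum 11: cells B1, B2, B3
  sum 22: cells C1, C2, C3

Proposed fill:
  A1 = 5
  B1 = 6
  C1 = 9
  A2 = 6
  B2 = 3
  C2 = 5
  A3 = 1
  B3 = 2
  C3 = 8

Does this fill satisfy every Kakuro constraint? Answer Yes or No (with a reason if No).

Across: 5+6+9=20; 6+3+5=14; 1+2+8=11. Down: 5+6+1=12; 6+3+2=11; 9+5+8=22. No digit repeats within any run.

Yes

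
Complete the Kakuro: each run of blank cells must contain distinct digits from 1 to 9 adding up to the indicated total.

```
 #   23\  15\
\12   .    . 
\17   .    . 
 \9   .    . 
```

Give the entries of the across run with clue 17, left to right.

9 8

17 in 2 cells must be {8,9}; 23 in 3 cells must be {6,8,9}.
Nothing is forced directly, so branch on R1C1, whose candidates are 8 or 9. If R1C1 = 9: that forces R1C2 = 3, R2C1 = 8, after which R2C2 would have to be in {9} for the 17 across but in {4,5,7,8} for the 15 down — contradiction. So R1C1 = 8.
R1C2 = 12 − 8 = 4 completes the 12 across.
Given what's placed, R2C1 must be 9 to fit the 17 across and 23 down.
R2C2 = 17 − 9 = 8 completes the 17 across.
R3C1 = 23 − 17 = 6 completes the 23 down.
R3C2 = 9 − 6 = 3 completes the 9 across.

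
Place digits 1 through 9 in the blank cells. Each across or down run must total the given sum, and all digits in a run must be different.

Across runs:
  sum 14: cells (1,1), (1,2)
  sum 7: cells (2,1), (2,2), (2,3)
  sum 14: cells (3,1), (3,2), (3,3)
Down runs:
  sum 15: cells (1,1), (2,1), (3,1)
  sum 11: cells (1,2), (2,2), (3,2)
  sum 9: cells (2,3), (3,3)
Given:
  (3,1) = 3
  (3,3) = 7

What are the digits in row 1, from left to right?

7 in 3 cells must be {1,2,4}.
Given what's placed, (2,1) must be 4 to fit the 7 across and 15 down.
(2,3) = 9 − 7 = 2 completes the 9 down.
(3,2) = 14 − 10 = 4 completes the 14 across.
(1,1) = 15 − 7 = 8 completes the 15 down.
(1,2) = 14 − 8 = 6 completes the 14 across.
(2,2) = 7 − 6 = 1 completes the 7 across.

8, 6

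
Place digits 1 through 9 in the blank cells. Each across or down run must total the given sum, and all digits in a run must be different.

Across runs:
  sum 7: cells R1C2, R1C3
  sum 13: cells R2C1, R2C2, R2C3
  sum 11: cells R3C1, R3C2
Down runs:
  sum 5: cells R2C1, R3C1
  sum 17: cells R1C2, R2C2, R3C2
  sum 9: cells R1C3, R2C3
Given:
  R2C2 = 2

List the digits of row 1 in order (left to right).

6, 1

Given what's placed, R1C2 must be 6 to fit the 7 across and 17 down.
R1C3 = 7 − 6 = 1 completes the 7 across.
R2C3 = 9 − 1 = 8 completes the 9 down.
R3C2 = 17 − 8 = 9 completes the 17 down.
R2C1 = 13 − 10 = 3 completes the 13 across.
R3C1 = 11 − 9 = 2 completes the 11 across.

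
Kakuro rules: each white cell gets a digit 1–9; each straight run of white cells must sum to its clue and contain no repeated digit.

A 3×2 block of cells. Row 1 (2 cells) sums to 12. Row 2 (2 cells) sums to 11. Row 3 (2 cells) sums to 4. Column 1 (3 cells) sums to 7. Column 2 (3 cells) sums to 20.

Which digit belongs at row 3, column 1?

1

4 in 2 cells must be {1,3}; 7 in 3 cells must be {1,2,4}.
The 12 across and the 7 down share only 4, so (1,1) = 4.
(1,2) = 12 − 4 = 8 completes the 12 across.
Given what's placed, (2,1) must be 2 to fit the 11 across and 7 down.
(2,2) = 11 − 2 = 9 completes the 11 across.
(3,1) = 7 − 6 = 1 completes the 7 down.
(3,2) = 4 − 1 = 3 completes the 4 across.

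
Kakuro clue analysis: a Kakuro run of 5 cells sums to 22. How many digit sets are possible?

9

5 distinct digits from 1–9 sum between 15 and 35.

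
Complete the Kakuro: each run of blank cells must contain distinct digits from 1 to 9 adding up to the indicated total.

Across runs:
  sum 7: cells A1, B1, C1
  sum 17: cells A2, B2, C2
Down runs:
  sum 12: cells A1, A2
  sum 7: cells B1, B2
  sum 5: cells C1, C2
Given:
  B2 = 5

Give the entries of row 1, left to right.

4, 2, 1

7 in 3 cells must be {1,2,4}.
The 7 across and the 12 down share only 4, so A1 = 4.
B1 = 7 − 5 = 2 completes the 7 down.
C1 = 7 − 6 = 1 completes the 7 across.
A2 = 12 − 4 = 8 completes the 12 down.
C2 = 17 − 13 = 4 completes the 17 across.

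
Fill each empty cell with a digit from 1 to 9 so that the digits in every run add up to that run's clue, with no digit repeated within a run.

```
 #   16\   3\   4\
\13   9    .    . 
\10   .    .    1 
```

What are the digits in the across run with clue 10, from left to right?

7 2 1

16 in 2 cells must be {7,9}; 3 in 2 cells must be {1,2}; 4 in 2 cells must be {1,3}.
Given what's placed, R1C2 must be 1 to fit the 13 across and 3 down.
R1C3 = 13 − 10 = 3 completes the 13 across.
R2C1 = 16 − 9 = 7 completes the 16 down.
R2C2 = 10 − 8 = 2 completes the 10 across.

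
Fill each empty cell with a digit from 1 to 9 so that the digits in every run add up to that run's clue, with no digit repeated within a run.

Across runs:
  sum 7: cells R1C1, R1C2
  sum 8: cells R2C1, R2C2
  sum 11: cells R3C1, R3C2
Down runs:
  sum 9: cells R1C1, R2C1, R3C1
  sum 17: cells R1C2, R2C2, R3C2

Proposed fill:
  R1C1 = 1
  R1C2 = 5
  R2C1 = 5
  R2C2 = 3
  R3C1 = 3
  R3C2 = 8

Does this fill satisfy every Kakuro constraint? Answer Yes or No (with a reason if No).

No — the across run R1C1–R1C2 sums to 6, not 7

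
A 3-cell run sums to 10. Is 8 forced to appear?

Counterexample: {1,2,7} sums to 10 without using 8.

No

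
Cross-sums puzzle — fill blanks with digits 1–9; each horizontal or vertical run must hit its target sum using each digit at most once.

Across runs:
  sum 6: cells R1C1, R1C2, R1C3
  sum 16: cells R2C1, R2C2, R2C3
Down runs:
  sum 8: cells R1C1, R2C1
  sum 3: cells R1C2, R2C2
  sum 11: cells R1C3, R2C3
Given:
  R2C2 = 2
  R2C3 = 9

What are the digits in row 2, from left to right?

6 in 3 cells must be {1,2,3}; 3 in 2 cells must be {1,2}.
R1C2 = 3 − 2 = 1 completes the 3 down.
R1C3 = 11 − 9 = 2 completes the 11 down.
R2C1 = 16 − 11 = 5 completes the 16 across.
R1C1 = 6 − 3 = 3 completes the 6 across.

5, 2, 9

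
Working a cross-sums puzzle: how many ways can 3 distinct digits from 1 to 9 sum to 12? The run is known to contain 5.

3 distinct digits from 1–9 sum between 6 and 24.
Keeping only sets containing 5.
Enumerating: {1,5,6}, {3,4,5}.

2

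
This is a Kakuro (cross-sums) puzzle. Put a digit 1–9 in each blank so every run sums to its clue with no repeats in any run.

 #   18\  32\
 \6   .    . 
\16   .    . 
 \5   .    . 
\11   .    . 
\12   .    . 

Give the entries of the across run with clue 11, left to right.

3 8

16 in 2 cells must be {7,9}.
Only 7 fits R2C1 under both its across sum 16 and down sum 18.
R2C2 = 16 − 7 = 9 completes the 16 across.
Nothing is forced directly, so branch on R5C1, whose candidates are 3 or 5. If R5C1 = 3: then R5C2 would have to be in {9} for the 12 across but in {2,3,4,5,6,7,8} for the 32 down — contradiction. So R5C1 = 5.
R5C2 = 12 − 5 = 7 completes the 12 across.
No cell is forced outright now. R1C1 can only be 1 or 2 (the digits allowed by both its 6 across and its 18 down). If R1C1 = 2: then R1C2 would have to be in {4} for the 6 across but in {2,3,5,6,8} for the 32 down — contradiction. So R1C1 = 1.
R1C2 = 6 − 1 = 5 completes the 6 across.
Given what's placed, R3C2 must be 3 to fit the 5 across and 32 down.
R4C2 = 32 − 24 = 8 completes the 32 down.
R3C1 = 5 − 3 = 2 completes the 5 across.
R4C1 = 11 − 8 = 3 completes the 11 across.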